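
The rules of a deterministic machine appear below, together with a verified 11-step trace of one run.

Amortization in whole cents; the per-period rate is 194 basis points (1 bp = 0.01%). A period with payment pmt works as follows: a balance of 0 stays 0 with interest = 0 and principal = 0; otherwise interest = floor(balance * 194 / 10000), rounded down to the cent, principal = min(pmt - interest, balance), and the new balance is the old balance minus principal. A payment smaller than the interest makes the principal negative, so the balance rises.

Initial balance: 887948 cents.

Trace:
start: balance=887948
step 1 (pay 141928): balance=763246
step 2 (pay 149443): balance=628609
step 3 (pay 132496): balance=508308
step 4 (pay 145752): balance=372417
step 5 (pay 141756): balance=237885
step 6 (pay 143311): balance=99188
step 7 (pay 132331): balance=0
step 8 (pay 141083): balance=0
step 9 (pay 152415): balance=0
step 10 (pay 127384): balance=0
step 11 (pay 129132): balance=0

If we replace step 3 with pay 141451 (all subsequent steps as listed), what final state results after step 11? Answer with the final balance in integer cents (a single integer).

(re-executing from step 3 with the substitution; state before step 3: balance=628609)
step 3 (pay 141451): balance=499353
step 4 (pay 145752): balance=363288
step 5 (pay 141756): balance=228579
step 6 (pay 143311): balance=89702
step 7 (pay 132331): balance=0
step 8 (pay 141083): balance=0
step 9 (pay 152415): balance=0
step 10 (pay 127384): balance=0
step 11 (pay 129132): balance=0

0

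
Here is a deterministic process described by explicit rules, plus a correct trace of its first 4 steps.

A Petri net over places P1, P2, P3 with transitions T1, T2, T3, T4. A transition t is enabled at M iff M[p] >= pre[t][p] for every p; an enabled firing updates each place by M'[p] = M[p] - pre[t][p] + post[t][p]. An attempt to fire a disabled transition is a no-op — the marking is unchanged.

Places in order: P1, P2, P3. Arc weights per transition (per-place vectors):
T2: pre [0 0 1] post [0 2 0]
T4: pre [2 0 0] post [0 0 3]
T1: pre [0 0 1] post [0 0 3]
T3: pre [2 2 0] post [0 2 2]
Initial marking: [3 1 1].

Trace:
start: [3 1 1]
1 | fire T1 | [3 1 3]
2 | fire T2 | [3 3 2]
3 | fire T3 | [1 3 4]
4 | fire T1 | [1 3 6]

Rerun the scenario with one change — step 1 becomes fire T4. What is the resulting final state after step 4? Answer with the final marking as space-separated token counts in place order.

1 3 5

(re-executing from step 1 with the substitution; state before step 1: [3 1 1])
1 | fire T4 | [1 1 4]
2 | fire T2 | [1 3 3]
3 | fire T3 | [1 3 3]
4 | fire T1 | [1 3 5]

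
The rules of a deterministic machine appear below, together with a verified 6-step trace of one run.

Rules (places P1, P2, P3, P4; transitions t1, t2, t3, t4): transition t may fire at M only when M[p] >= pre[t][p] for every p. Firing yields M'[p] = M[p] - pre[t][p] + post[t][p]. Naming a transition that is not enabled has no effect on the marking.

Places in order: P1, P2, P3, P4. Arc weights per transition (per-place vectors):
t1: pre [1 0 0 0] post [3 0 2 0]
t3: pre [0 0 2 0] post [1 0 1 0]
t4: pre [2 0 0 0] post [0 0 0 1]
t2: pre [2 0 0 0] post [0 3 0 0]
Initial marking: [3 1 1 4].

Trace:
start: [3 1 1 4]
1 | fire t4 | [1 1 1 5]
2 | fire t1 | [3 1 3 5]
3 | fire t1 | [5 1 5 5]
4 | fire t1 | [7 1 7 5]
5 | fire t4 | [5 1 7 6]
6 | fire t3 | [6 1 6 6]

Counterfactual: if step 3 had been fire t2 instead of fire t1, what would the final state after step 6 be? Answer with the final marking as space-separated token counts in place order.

2 4 4 6

(re-executing from step 3 with the substitution; state before step 3: [3 1 3 5])
3 | fire t2 | [1 4 3 5]
4 | fire t1 | [3 4 5 5]
5 | fire t4 | [1 4 5 6]
6 | fire t3 | [2 4 4 6]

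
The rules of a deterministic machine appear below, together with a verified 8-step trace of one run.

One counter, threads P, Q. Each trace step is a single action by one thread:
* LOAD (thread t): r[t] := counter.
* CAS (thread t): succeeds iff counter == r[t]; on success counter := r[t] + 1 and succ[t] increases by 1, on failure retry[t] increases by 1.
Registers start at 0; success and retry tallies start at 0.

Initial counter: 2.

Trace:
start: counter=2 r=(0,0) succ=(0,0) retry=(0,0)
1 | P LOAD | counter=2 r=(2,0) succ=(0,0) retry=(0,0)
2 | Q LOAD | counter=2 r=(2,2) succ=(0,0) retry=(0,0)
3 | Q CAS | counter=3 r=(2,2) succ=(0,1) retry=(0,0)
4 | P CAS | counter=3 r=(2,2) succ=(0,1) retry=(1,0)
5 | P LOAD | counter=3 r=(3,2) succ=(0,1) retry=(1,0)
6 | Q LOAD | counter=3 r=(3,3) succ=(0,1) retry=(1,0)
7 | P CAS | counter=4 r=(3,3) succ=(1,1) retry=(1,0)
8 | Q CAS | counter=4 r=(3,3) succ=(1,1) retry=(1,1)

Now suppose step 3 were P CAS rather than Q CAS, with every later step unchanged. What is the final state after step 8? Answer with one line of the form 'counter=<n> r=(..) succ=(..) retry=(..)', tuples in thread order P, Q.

(re-executing from step 3 with the substitution; state before step 3: counter=2 r=(2,2) succ=(0,0) retry=(0,0))
3 | P CAS | counter=3 r=(2,2) succ=(1,0) retry=(0,0)
4 | P CAS | counter=3 r=(2,2) succ=(1,0) retry=(1,0)
5 | P LOAD | counter=3 r=(3,2) succ=(1,0) retry=(1,0)
6 | Q LOAD | counter=3 r=(3,3) succ=(1,0) retry=(1,0)
7 | P CAS | counter=4 r=(3,3) succ=(2,0) retry=(1,0)
8 | Q CAS | counter=4 r=(3,3) succ=(2,0) retry=(1,1)

counter=4 r=(3,3) succ=(2,0) retry=(1,1)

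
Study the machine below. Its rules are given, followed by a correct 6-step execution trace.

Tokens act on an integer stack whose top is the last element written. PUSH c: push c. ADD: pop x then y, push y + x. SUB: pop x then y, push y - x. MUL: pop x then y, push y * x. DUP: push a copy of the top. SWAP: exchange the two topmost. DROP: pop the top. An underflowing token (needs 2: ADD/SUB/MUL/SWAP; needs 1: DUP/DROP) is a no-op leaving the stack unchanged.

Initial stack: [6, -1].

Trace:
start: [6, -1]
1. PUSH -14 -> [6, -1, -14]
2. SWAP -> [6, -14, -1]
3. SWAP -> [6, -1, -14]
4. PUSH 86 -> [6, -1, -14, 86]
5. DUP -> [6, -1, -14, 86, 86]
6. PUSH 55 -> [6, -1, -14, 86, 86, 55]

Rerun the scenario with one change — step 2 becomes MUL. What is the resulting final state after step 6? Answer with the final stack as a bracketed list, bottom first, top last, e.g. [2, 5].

(re-executing from step 2 with the substitution; state before step 2: [6, -1, -14])
2. MUL -> [6, 14]
3. SWAP -> [14, 6]
4. PUSH 86 -> [14, 6, 86]
5. DUP -> [14, 6, 86, 86]
6. PUSH 55 -> [14, 6, 86, 86, 55]

[14, 6, 86, 86, 55]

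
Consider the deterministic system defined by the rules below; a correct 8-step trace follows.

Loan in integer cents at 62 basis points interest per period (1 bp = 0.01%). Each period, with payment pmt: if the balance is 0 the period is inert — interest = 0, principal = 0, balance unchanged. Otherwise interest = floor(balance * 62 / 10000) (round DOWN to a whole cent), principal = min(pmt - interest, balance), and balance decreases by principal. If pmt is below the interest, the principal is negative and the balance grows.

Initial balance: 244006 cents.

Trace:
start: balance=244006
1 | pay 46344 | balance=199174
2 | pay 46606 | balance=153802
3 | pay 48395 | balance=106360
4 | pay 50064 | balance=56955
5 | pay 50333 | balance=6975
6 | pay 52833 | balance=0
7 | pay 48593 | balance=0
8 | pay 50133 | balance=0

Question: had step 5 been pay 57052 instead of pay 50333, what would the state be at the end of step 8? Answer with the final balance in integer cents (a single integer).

(re-executing from step 5 with the substitution; state before step 5: balance=56955)
5 | pay 57052 | balance=256
6 | pay 52833 | balance=0
7 | pay 48593 | balance=0
8 | pay 50133 | balance=0

0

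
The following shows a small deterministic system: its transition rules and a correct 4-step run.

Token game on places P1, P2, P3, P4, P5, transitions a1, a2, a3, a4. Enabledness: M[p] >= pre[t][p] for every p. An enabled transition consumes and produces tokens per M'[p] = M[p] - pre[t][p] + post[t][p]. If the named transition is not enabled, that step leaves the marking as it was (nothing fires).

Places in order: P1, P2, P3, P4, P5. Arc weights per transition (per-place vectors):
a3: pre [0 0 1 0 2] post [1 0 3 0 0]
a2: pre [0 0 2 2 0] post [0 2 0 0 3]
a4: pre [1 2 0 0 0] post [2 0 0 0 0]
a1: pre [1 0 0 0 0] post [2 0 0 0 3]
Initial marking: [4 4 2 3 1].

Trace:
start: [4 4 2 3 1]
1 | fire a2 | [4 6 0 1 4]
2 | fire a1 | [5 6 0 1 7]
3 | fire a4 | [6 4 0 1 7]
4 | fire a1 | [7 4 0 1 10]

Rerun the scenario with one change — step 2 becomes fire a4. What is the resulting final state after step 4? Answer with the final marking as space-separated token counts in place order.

7 2 0 1 7

(re-executing from step 2 with the substitution; state before step 2: [4 6 0 1 4])
2 | fire a4 | [5 4 0 1 4]
3 | fire a4 | [6 2 0 1 4]
4 | fire a1 | [7 2 0 1 7]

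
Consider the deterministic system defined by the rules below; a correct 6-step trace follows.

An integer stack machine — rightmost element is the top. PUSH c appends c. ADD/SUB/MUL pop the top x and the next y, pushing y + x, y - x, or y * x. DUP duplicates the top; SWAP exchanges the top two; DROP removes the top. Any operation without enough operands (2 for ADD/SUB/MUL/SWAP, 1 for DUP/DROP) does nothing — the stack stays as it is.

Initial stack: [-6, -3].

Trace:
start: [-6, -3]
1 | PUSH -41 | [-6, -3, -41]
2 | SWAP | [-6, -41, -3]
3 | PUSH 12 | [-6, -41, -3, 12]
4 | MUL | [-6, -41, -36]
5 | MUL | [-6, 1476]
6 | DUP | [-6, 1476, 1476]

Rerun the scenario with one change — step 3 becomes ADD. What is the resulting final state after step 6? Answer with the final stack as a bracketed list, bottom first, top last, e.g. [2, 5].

(re-executing from step 3 with the substitution; state before step 3: [-6, -41, -3])
3 | ADD | [-6, -44]
4 | MUL | [264]
5 | MUL | [264]
6 | DUP | [264, 264]

[264, 264]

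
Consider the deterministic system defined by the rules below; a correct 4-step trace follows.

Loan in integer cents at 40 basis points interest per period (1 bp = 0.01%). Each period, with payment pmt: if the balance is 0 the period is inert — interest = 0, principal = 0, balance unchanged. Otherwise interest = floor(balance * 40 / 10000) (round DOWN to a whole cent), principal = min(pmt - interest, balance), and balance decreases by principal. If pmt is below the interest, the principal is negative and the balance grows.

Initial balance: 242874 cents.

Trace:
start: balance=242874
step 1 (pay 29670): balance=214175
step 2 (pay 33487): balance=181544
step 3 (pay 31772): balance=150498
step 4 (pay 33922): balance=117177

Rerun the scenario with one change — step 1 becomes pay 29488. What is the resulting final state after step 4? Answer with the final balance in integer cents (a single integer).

(re-executing from step 1 with the substitution; state before step 1: balance=242874)
step 1 (pay 29488): balance=214357
step 2 (pay 33487): balance=181727
step 3 (pay 31772): balance=150681
step 4 (pay 33922): balance=117361

117361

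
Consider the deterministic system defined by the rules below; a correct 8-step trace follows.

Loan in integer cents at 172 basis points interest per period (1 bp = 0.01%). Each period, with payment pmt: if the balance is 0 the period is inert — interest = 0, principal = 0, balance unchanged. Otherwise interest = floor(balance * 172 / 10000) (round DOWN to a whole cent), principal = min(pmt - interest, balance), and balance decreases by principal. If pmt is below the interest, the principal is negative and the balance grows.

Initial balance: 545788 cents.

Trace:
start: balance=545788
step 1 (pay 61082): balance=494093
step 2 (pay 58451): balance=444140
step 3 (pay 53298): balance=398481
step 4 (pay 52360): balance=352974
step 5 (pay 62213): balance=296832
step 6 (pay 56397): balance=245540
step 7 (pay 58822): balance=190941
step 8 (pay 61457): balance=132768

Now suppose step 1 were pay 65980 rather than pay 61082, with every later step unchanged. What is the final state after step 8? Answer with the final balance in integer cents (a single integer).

(re-executing from step 1 with the substitution; state before step 1: balance=545788)
step 1 (pay 65980): balance=489195
step 2 (pay 58451): balance=439158
step 3 (pay 53298): balance=393413
step 4 (pay 52360): balance=347819
step 5 (pay 62213): balance=291588
step 6 (pay 56397): balance=240206
step 7 (pay 58822): balance=185515
step 8 (pay 61457): balance=127248

127248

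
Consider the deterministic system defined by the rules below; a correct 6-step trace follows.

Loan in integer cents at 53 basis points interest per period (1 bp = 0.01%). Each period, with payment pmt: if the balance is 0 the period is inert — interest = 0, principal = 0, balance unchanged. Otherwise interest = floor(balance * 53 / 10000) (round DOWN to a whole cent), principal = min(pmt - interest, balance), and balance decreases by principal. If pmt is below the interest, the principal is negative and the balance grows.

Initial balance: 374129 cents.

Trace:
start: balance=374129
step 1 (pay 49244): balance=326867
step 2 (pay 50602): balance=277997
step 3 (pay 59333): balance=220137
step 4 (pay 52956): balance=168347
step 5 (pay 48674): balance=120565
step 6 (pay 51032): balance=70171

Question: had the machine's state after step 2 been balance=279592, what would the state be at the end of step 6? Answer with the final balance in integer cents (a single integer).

71800

state after step 2 := balance=279592
step 3 (pay 59333): balance=221740
step 4 (pay 52956): balance=169959
step 5 (pay 48674): balance=122185
step 6 (pay 51032): balance=71800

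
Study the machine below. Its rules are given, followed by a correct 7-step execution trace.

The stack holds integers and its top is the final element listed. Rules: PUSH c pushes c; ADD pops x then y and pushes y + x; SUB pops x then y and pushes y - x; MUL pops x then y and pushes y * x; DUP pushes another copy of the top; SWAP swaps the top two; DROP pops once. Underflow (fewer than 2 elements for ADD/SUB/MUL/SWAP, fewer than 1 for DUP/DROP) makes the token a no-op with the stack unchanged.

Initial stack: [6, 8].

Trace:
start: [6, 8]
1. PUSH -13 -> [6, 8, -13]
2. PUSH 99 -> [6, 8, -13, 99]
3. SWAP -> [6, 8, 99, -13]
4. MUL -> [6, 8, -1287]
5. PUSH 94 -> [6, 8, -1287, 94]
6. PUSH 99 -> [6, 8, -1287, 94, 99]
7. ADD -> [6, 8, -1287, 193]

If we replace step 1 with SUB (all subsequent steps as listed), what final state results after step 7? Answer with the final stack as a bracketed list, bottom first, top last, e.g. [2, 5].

[-198, 193]

(re-executing from step 1 with the substitution; state before step 1: [6, 8])
1. SUB -> [-2]
2. PUSH 99 -> [-2, 99]
3. SWAP -> [99, -2]
4. MUL -> [-198]
5. PUSH 94 -> [-198, 94]
6. PUSH 99 -> [-198, 94, 99]
7. ADD -> [-198, 193]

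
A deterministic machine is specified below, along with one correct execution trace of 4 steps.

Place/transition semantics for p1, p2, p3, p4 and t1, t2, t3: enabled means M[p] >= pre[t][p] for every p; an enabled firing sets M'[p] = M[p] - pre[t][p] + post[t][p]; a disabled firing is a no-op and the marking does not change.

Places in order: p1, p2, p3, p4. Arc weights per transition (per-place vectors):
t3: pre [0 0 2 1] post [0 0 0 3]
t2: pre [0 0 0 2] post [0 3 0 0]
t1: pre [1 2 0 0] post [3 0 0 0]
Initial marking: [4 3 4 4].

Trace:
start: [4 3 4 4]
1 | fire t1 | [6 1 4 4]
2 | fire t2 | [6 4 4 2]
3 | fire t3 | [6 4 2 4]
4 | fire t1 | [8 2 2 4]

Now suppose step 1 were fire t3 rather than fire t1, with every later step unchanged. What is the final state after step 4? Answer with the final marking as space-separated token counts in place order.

6 4 0 6

(re-executing from step 1 with the substitution; state before step 1: [4 3 4 4])
1 | fire t3 | [4 3 2 6]
2 | fire t2 | [4 6 2 4]
3 | fire t3 | [4 6 0 6]
4 | fire t1 | [6 4 0 6]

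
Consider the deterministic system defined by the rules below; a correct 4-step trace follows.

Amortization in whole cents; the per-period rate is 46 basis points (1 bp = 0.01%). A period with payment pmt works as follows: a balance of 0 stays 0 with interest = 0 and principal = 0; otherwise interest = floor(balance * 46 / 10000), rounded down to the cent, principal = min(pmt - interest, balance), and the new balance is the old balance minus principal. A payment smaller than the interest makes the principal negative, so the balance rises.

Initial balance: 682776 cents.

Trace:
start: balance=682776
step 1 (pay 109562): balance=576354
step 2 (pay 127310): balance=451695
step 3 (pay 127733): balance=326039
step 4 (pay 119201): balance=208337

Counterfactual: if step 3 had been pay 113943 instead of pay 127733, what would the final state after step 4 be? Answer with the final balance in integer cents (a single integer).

222191

(re-executing from step 3 with the substitution; state before step 3: balance=451695)
step 3 (pay 113943): balance=339829
step 4 (pay 119201): balance=222191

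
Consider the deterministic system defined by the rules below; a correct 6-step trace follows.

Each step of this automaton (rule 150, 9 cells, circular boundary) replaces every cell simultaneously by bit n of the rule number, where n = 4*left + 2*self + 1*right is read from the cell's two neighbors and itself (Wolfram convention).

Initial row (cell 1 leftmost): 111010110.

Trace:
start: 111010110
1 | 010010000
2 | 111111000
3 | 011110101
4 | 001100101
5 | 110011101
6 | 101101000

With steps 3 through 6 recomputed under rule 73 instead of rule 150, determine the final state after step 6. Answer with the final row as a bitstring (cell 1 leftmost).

101101000

(re-executing steps 3..6 under rule 73; state before step 3: 111111000)
3 | 100001010
4 | 001100000
5 | 101101111
6 | 101101000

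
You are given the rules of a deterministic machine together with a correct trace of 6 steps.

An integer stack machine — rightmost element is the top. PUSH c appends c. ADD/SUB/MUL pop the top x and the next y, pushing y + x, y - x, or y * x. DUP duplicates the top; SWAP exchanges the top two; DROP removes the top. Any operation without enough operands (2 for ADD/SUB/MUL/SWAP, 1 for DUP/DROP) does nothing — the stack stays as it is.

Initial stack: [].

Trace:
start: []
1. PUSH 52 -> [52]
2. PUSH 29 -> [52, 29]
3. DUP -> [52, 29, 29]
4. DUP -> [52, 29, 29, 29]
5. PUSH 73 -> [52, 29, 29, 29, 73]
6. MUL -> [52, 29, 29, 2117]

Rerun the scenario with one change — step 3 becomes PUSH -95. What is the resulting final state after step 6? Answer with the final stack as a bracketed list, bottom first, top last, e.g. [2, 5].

(re-executing from step 3 with the substitution; state before step 3: [52, 29])
3. PUSH -95 -> [52, 29, -95]
4. DUP -> [52, 29, -95, -95]
5. PUSH 73 -> [52, 29, -95, -95, 73]
6. MUL -> [52, 29, -95, -6935]

[52, 29, -95, -6935]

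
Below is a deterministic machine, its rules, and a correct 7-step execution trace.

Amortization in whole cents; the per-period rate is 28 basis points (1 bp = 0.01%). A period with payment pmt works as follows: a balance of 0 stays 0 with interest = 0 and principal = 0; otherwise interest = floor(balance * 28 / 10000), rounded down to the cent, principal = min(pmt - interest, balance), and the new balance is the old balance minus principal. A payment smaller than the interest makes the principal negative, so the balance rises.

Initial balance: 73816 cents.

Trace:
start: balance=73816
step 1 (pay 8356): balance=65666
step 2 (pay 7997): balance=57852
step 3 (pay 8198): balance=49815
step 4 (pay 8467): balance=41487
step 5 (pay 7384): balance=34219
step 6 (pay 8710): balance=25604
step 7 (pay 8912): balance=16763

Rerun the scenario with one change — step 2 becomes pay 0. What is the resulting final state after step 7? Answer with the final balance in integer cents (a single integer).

(re-executing from step 2 with the substitution; state before step 2: balance=65666)
step 2 (pay 0): balance=65849
step 3 (pay 8198): balance=57835
step 4 (pay 8467): balance=49529
step 5 (pay 7384): balance=42283
step 6 (pay 8710): balance=33691
step 7 (pay 8912): balance=24873

24873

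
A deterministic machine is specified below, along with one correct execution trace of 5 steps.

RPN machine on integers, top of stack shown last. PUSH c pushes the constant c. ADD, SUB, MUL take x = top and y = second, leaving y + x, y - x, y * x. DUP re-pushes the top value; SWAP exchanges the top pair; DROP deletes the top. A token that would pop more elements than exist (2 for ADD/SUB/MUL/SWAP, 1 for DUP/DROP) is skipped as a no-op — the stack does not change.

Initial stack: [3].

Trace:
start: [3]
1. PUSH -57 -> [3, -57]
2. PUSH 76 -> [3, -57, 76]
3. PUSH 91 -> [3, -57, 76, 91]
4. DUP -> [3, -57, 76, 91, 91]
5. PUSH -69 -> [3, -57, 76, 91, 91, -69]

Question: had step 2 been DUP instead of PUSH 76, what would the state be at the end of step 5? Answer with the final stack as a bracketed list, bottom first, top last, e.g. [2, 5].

[3, -57, -57, 91, 91, -69]

(re-executing from step 2 with the substitution; state before step 2: [3, -57])
2. DUP -> [3, -57, -57]
3. PUSH 91 -> [3, -57, -57, 91]
4. DUP -> [3, -57, -57, 91, 91]
5. PUSH -69 -> [3, -57, -57, 91, 91, -69]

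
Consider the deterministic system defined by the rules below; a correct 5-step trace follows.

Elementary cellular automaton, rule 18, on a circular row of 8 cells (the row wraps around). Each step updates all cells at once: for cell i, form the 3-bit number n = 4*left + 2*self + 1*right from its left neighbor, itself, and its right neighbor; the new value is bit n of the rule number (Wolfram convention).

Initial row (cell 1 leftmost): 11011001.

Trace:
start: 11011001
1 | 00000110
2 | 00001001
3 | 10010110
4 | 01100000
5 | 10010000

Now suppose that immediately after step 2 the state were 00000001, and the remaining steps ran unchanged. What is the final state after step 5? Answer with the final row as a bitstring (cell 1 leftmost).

10101010

state after step 2 := 00000001
3 | 10000010
4 | 01000100
5 | 10101010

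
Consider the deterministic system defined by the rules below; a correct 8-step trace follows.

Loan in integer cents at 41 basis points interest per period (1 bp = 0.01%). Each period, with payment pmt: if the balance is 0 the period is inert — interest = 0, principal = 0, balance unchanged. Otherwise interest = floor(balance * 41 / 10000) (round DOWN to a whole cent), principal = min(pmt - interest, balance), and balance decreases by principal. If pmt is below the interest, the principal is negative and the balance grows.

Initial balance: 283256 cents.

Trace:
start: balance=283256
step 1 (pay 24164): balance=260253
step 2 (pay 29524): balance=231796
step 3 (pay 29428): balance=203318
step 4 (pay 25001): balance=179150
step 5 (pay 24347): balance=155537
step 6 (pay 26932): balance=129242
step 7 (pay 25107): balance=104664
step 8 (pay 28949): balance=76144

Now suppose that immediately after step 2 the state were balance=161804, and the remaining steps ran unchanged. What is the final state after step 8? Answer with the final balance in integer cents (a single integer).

state after step 2 := balance=161804
step 3 (pay 29428): balance=133039
step 4 (pay 25001): balance=108583
step 5 (pay 24347): balance=84681
step 6 (pay 26932): balance=58096
step 7 (pay 25107): balance=33227
step 8 (pay 28949): balance=4414

4414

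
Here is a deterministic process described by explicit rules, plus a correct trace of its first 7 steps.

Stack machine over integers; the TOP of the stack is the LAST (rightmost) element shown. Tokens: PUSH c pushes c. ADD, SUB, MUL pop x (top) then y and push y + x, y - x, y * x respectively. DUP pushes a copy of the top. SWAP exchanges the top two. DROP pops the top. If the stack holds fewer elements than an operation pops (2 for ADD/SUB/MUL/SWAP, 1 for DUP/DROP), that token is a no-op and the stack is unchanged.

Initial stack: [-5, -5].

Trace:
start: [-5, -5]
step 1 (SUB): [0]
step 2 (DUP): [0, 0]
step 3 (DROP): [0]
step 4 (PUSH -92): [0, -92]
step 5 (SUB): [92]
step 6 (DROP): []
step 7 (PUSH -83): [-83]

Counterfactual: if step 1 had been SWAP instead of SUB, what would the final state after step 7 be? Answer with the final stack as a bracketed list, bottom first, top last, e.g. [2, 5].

[-5, -83]

(re-executing from step 1 with the substitution; state before step 1: [-5, -5])
step 1 (SWAP): [-5, -5]
step 2 (DUP): [-5, -5, -5]
step 3 (DROP): [-5, -5]
step 4 (PUSH -92): [-5, -5, -92]
step 5 (SUB): [-5, 87]
step 6 (DROP): [-5]
step 7 (PUSH -83): [-5, -83]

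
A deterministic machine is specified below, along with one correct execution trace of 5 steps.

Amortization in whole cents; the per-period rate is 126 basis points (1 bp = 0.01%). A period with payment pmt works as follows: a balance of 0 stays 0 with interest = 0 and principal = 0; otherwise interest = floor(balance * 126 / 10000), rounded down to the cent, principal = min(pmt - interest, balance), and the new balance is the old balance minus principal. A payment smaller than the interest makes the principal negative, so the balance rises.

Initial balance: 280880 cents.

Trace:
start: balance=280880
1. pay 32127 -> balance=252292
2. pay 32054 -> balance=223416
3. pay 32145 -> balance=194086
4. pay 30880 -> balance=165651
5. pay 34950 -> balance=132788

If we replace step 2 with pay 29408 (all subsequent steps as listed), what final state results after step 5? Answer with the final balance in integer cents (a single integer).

135535

(re-executing from step 2 with the substitution; state before step 2: balance=252292)
2. pay 29408 -> balance=226062
3. pay 32145 -> balance=196765
4. pay 30880 -> balance=168364
5. pay 34950 -> balance=135535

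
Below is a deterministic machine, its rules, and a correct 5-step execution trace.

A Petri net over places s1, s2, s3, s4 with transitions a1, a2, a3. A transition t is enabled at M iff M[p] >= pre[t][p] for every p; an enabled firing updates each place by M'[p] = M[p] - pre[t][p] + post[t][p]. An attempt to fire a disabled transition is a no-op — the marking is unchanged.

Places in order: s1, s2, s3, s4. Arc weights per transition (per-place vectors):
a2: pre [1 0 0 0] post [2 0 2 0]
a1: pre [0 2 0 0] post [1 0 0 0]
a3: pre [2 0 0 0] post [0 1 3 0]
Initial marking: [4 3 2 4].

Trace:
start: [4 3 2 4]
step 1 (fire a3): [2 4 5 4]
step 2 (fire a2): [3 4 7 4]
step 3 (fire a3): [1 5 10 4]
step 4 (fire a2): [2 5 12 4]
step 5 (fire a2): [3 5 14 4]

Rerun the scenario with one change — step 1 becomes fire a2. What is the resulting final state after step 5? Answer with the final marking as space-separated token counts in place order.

(re-executing from step 1 with the substitution; state before step 1: [4 3 2 4])
step 1 (fire a2): [5 3 4 4]
step 2 (fire a2): [6 3 6 4]
step 3 (fire a3): [4 4 9 4]
step 4 (fire a2): [5 4 11 4]
step 5 (fire a2): [6 4 13 4]

6 4 13 4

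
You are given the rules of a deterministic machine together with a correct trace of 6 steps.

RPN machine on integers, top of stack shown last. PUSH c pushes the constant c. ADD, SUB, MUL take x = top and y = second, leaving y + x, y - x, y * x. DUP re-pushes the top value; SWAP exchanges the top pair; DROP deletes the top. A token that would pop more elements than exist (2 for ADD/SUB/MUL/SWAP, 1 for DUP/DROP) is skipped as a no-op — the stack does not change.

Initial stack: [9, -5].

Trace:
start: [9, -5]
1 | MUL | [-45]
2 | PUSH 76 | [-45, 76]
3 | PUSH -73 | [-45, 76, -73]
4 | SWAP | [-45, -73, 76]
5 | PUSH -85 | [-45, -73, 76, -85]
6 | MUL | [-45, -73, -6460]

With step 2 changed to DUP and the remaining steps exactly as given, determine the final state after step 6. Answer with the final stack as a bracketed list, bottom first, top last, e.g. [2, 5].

(re-executing from step 2 with the substitution; state before step 2: [-45])
2 | DUP | [-45, -45]
3 | PUSH -73 | [-45, -45, -73]
4 | SWAP | [-45, -73, -45]
5 | PUSH -85 | [-45, -73, -45, -85]
6 | MUL | [-45, -73, 3825]

[-45, -73, 3825]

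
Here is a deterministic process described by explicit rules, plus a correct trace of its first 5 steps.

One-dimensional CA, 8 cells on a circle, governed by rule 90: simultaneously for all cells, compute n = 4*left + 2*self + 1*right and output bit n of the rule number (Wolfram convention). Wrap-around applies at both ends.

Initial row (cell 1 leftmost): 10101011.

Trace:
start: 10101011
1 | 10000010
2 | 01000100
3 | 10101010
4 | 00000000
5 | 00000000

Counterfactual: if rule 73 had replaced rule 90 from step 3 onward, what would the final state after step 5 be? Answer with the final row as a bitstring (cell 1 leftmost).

(re-executing steps 3..5 under rule 73; state before step 3: 01000100)
3 | 00010001
4 | 01000100
5 | 00010001

00010001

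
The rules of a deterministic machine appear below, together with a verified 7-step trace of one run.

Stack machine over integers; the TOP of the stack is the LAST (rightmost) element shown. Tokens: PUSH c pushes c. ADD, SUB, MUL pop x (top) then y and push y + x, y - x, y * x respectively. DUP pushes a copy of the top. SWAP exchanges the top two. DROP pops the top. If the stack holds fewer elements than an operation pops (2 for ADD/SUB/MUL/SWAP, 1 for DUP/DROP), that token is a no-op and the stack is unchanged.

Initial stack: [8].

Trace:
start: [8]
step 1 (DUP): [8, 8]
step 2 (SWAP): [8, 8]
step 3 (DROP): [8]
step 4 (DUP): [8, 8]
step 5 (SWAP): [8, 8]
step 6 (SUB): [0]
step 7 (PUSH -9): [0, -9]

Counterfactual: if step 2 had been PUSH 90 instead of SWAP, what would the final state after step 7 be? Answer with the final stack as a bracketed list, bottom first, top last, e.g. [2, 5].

(re-executing from step 2 with the substitution; state before step 2: [8, 8])
step 2 (PUSH 90): [8, 8, 90]
step 3 (DROP): [8, 8]
step 4 (DUP): [8, 8, 8]
step 5 (SWAP): [8, 8, 8]
step 6 (SUB): [8, 0]
step 7 (PUSH -9): [8, 0, -9]

[8, 0, -9]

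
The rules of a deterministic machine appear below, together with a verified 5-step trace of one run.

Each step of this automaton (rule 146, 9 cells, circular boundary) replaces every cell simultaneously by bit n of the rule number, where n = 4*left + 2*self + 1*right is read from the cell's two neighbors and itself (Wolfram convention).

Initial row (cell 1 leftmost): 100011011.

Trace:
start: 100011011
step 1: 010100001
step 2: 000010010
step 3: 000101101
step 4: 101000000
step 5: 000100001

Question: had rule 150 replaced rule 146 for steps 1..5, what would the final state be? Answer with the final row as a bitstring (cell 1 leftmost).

(re-executing steps 1..5 under rule 150; state before step 1: 100011011)
step 1: 010100001
step 2: 010110011
step 3: 010001100
step 4: 111010010
step 5: 010011110

010011110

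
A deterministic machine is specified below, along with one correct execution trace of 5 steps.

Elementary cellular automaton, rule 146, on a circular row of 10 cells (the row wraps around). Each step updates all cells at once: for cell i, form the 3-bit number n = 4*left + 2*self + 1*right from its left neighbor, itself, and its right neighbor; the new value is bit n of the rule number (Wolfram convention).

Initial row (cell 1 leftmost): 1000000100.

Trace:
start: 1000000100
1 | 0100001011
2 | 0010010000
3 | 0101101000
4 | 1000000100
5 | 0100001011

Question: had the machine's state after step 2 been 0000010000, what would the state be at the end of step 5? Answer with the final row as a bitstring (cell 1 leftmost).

0010101010

state after step 2 := 0000010000
3 | 0000101000
4 | 0001000100
5 | 0010101010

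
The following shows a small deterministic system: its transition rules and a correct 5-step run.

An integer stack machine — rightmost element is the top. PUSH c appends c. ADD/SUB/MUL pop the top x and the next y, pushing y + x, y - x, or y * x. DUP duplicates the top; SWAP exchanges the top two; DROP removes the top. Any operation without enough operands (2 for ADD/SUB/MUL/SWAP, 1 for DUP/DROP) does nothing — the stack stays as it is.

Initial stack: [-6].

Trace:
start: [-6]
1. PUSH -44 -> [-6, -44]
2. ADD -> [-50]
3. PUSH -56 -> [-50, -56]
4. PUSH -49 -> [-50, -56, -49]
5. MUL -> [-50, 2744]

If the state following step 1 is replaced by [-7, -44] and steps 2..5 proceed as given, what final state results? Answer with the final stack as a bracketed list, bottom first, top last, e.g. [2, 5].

state after step 1 := [-7, -44]
2. ADD -> [-51]
3. PUSH -56 -> [-51, -56]
4. PUSH -49 -> [-51, -56, -49]
5. MUL -> [-51, 2744]

[-51, 2744]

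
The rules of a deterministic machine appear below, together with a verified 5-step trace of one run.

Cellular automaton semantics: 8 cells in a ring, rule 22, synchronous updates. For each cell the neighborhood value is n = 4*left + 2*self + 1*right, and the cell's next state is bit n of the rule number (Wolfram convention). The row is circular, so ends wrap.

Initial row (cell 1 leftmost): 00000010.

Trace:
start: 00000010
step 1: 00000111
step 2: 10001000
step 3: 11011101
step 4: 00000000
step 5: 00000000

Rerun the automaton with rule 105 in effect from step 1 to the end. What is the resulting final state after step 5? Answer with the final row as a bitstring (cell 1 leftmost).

(re-executing steps 1..5 under rule 105; state before step 1: 00000010)
step 1: 11111000
step 2: 10001010
step 3: 00100101
step 4: 00000010
step 5: 11111000

11111000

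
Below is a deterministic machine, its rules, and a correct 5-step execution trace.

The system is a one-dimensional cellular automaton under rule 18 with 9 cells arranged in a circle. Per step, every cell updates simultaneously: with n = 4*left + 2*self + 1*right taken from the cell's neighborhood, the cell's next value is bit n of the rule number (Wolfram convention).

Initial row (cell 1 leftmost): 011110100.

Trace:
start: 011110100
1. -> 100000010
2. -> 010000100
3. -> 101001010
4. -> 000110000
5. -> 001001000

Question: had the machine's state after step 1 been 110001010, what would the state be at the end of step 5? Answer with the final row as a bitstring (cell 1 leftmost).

000000011

state after step 1 := 110001010
2. -> 001010000
3. -> 010001000
4. -> 101010100
5. -> 000000011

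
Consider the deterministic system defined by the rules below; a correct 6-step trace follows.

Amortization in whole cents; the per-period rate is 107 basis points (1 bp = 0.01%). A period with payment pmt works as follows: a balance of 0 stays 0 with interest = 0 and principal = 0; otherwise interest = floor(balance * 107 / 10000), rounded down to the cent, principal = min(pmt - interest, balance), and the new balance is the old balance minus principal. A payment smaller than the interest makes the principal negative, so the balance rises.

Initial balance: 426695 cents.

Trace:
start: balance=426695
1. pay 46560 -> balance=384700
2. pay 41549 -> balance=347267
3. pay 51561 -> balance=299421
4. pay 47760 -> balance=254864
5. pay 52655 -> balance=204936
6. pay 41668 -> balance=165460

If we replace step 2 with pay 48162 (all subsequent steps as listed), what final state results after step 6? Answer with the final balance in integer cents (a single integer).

158559

(re-executing from step 2 with the substitution; state before step 2: balance=384700)
2. pay 48162 -> balance=340654
3. pay 51561 -> balance=292737
4. pay 47760 -> balance=248109
5. pay 52655 -> balance=198108
6. pay 41668 -> balance=158559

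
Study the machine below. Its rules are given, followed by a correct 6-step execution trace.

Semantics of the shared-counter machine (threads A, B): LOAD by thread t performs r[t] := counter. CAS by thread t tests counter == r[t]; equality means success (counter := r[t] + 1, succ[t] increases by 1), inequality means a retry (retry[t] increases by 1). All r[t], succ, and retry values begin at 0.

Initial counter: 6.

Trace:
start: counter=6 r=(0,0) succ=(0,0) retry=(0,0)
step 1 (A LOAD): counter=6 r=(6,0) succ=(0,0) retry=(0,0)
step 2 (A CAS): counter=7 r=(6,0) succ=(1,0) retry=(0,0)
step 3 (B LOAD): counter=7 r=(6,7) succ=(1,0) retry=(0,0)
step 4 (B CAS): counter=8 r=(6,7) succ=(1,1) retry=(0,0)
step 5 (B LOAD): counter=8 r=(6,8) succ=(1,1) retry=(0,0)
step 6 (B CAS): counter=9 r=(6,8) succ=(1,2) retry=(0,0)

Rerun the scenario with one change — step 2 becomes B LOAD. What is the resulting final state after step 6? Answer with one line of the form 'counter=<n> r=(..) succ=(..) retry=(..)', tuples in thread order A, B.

counter=8 r=(6,7) succ=(0,2) retry=(0,0)

(re-executing from step 2 with the substitution; state before step 2: counter=6 r=(6,0) succ=(0,0) retry=(0,0))
step 2 (B LOAD): counter=6 r=(6,6) succ=(0,0) retry=(0,0)
step 3 (B LOAD): counter=6 r=(6,6) succ=(0,0) retry=(0,0)
step 4 (B CAS): counter=7 r=(6,6) succ=(0,1) retry=(0,0)
step 5 (B LOAD): counter=7 r=(6,7) succ=(0,1) retry=(0,0)
step 6 (B CAS): counter=8 r=(6,7) succ=(0,2) retry=(0,0)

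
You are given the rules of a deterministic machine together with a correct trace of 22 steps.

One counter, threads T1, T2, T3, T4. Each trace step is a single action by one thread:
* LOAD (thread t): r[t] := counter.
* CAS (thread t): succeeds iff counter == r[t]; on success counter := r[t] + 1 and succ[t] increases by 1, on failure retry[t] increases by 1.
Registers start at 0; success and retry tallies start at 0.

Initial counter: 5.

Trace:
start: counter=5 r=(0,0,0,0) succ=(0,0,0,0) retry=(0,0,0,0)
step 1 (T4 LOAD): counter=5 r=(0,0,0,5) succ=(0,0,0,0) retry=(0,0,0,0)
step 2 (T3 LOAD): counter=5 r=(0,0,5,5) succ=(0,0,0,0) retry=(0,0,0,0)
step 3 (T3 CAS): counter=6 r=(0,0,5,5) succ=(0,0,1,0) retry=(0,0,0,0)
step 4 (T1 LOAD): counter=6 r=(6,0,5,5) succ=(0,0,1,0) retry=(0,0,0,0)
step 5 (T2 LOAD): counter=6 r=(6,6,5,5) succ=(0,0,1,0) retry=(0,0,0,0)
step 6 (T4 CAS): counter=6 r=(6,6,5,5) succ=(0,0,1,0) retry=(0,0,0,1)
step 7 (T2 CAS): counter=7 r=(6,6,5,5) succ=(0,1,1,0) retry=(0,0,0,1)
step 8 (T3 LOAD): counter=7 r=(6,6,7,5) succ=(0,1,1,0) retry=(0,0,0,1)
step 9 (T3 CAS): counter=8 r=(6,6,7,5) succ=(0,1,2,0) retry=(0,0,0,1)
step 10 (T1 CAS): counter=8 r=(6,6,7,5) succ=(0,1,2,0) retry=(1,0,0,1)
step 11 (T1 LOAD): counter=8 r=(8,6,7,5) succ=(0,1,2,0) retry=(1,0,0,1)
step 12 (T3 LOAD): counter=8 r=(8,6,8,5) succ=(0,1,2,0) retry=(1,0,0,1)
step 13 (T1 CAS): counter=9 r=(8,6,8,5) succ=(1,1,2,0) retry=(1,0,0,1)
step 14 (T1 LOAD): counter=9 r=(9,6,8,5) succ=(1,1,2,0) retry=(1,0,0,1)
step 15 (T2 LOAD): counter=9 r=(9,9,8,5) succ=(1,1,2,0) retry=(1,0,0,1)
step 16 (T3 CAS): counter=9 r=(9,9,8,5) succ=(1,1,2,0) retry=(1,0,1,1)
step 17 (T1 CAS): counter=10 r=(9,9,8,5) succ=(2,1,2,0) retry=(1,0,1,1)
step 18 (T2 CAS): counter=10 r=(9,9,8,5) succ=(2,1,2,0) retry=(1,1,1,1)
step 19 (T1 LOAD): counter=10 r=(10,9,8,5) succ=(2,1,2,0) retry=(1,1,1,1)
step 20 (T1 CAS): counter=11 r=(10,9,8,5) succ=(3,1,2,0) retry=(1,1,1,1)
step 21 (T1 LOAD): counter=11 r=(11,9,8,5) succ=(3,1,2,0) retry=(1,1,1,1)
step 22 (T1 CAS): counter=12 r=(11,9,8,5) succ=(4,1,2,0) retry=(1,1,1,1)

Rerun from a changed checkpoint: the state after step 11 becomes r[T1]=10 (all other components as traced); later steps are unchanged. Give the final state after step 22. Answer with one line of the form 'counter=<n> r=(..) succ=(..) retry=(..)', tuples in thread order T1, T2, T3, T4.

state after step 11 := counter=8 r=(10,6,7,5) succ=(0,1,2,0) retry=(1,0,0,1)
step 12 (T3 LOAD): counter=8 r=(10,6,8,5) succ=(0,1,2,0) retry=(1,0,0,1)
step 13 (T1 CAS): counter=8 r=(10,6,8,5) succ=(0,1,2,0) retry=(2,0,0,1)
step 14 (T1 LOAD): counter=8 r=(8,6,8,5) succ=(0,1,2,0) retry=(2,0,0,1)
step 15 (T2 LOAD): counter=8 r=(8,8,8,5) succ=(0,1,2,0) retry=(2,0,0,1)
step 16 (T3 CAS): counter=9 r=(8,8,8,5) succ=(0,1,3,0) retry=(2,0,0,1)
step 17 (T1 CAS): counter=9 r=(8,8,8,5) succ=(0,1,3,0) retry=(3,0,0,1)
step 18 (T2 CAS): counter=9 r=(8,8,8,5) succ=(0,1,3,0) retry=(3,1,0,1)
step 19 (T1 LOAD): counter=9 r=(9,8,8,5) succ=(0,1,3,0) retry=(3,1,0,1)
step 20 (T1 CAS): counter=10 r=(9,8,8,5) succ=(1,1,3,0) retry=(3,1,0,1)
step 21 (T1 LOAD): counter=10 r=(10,8,8,5) succ=(1,1,3,0) retry=(3,1,0,1)
step 22 (T1 CAS): counter=11 r=(10,8,8,5) succ=(2,1,3,0) retry=(3,1,0,1)

counter=11 r=(10,8,8,5) succ=(2,1,3,0) retry=(3,1,0,1)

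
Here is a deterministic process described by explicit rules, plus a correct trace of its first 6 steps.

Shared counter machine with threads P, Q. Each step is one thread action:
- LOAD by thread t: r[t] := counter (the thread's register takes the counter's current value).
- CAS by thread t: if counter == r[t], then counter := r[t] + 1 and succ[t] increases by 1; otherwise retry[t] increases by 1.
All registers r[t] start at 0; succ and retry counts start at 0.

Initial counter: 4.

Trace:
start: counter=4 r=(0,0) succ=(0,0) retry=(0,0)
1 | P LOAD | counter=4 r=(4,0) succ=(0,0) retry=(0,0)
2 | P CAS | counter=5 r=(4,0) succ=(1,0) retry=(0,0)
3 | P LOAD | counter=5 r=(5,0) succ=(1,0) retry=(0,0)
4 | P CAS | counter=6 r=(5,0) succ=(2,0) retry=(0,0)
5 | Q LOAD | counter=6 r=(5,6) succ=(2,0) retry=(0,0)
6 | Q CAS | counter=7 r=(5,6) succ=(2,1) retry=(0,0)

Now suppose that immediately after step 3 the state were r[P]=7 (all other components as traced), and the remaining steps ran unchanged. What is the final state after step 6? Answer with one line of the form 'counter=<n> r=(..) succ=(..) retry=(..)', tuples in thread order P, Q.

state after step 3 := counter=5 r=(7,0) succ=(1,0) retry=(0,0)
4 | P CAS | counter=5 r=(7,0) succ=(1,0) retry=(1,0)
5 | Q LOAD | counter=5 r=(7,5) succ=(1,0) retry=(1,0)
6 | Q CAS | counter=6 r=(7,5) succ=(1,1) retry=(1,0)

counter=6 r=(7,5) succ=(1,1) retry=(1,0)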